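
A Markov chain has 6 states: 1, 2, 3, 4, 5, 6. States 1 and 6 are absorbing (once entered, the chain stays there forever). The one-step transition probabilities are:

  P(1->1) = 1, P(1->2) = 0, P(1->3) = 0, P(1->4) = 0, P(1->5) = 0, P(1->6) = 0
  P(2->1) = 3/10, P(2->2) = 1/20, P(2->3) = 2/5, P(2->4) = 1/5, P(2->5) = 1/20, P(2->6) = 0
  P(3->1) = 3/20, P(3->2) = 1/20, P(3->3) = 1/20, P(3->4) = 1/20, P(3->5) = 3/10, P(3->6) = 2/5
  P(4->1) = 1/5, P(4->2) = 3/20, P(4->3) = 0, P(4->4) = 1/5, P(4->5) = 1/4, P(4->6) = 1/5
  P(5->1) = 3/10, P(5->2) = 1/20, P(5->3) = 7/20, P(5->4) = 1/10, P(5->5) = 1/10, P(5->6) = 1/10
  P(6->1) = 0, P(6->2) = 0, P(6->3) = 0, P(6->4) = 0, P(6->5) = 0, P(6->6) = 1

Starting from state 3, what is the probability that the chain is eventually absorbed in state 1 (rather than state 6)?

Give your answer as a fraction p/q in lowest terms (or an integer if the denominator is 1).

Answer: 15935/39251

Derivation:
Let a_i = P(absorbed in 1 | start in state i).
Boundary conditions: a_1 = 1, a_6 = 0.
For each transient state i, a_i = sum_j P(i->j) * a_j:
  a_2 = 3/10*a_1 + 1/20*a_2 + 2/5*a_3 + 1/5*a_4 + 1/20*a_5 + 0*a_6
  a_3 = 3/20*a_1 + 1/20*a_2 + 1/20*a_3 + 1/20*a_4 + 3/10*a_5 + 2/5*a_6
  a_4 = 1/5*a_1 + 3/20*a_2 + 0*a_3 + 1/5*a_4 + 1/4*a_5 + 1/5*a_6
  a_5 = 3/10*a_1 + 1/20*a_2 + 7/20*a_3 + 1/10*a_4 + 1/10*a_5 + 1/10*a_6

Substituting a_1 = 1 and a_6 = 0, rearrange to (I - Q) a = r where r[i] = P(i -> 1):
  [19/20, -2/5, -1/5, -1/20] . (a_2, a_3, a_4, a_5) = 3/10
  [-1/20, 19/20, -1/20, -3/10] . (a_2, a_3, a_4, a_5) = 3/20
  [-3/20, 0, 4/5, -1/4] . (a_2, a_3, a_4, a_5) = 1/5
  [-1/20, -7/20, -1/10, 9/10] . (a_2, a_3, a_4, a_5) = 3/10

Solving yields:
  a_2 = 24885/39251
  a_3 = 15935/39251
  a_4 = 21689/39251
  a_5 = 23073/39251

Starting state is 3, so the absorption probability is a_3 = 15935/39251.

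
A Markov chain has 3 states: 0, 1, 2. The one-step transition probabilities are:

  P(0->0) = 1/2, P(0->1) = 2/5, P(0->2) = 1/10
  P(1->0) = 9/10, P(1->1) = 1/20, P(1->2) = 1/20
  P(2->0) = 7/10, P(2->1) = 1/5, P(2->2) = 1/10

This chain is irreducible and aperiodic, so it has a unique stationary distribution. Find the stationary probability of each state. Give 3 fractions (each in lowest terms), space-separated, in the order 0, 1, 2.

Answer: 169/268 19/67 23/268

Derivation:
The stationary distribution satisfies pi = pi * P, i.e.:
  pi_0 = 1/2*pi_0 + 9/10*pi_1 + 7/10*pi_2
  pi_1 = 2/5*pi_0 + 1/20*pi_1 + 1/5*pi_2
  pi_2 = 1/10*pi_0 + 1/20*pi_1 + 1/10*pi_2
with normalization: pi_0 + pi_1 + pi_2 = 1.

Using the first 2 balance equations plus normalization, the linear system A*pi = b is:
  [-1/2, 9/10, 7/10] . pi = 0
  [2/5, -19/20, 1/5] . pi = 0
  [1, 1, 1] . pi = 1

Solving yields:
  pi_0 = 169/268
  pi_1 = 19/67
  pi_2 = 23/268

Verification (pi * P):
  169/268*1/2 + 19/67*9/10 + 23/268*7/10 = 169/268 = pi_0  (ok)
  169/268*2/5 + 19/67*1/20 + 23/268*1/5 = 19/67 = pi_1  (ok)
  169/268*1/10 + 19/67*1/20 + 23/268*1/10 = 23/268 = pi_2  (ok)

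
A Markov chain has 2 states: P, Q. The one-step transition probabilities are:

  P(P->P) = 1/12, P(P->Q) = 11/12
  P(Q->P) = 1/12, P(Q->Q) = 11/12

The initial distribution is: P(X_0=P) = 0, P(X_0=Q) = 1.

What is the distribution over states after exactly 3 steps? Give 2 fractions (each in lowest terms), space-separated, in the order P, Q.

Propagating the distribution step by step (d_{t+1} = d_t * P):
d_0 = (P=0, Q=1)
  d_1[P] = 0*1/12 + 1*1/12 = 1/12
  d_1[Q] = 0*11/12 + 1*11/12 = 11/12
d_1 = (P=1/12, Q=11/12)
  d_2[P] = 1/12*1/12 + 11/12*1/12 = 1/12
  d_2[Q] = 1/12*11/12 + 11/12*11/12 = 11/12
d_2 = (P=1/12, Q=11/12)
  d_3[P] = 1/12*1/12 + 11/12*1/12 = 1/12
  d_3[Q] = 1/12*11/12 + 11/12*11/12 = 11/12
d_3 = (P=1/12, Q=11/12)

Answer: 1/12 11/12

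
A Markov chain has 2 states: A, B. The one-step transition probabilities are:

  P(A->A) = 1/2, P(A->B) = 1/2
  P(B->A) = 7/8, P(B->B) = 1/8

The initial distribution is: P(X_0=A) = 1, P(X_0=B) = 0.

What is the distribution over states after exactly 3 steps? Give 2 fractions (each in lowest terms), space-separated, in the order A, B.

Answer: 79/128 49/128

Derivation:
Propagating the distribution step by step (d_{t+1} = d_t * P):
d_0 = (A=1, B=0)
  d_1[A] = 1*1/2 + 0*7/8 = 1/2
  d_1[B] = 1*1/2 + 0*1/8 = 1/2
d_1 = (A=1/2, B=1/2)
  d_2[A] = 1/2*1/2 + 1/2*7/8 = 11/16
  d_2[B] = 1/2*1/2 + 1/2*1/8 = 5/16
d_2 = (A=11/16, B=5/16)
  d_3[A] = 11/16*1/2 + 5/16*7/8 = 79/128
  d_3[B] = 11/16*1/2 + 5/16*1/8 = 49/128
d_3 = (A=79/128, B=49/128)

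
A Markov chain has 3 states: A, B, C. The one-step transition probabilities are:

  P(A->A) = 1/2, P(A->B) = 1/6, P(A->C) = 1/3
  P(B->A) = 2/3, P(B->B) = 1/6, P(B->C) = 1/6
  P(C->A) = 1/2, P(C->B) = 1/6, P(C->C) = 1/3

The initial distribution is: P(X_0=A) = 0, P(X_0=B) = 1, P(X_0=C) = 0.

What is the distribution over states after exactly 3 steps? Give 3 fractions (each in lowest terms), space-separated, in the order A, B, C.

Propagating the distribution step by step (d_{t+1} = d_t * P):
d_0 = (A=0, B=1, C=0)
  d_1[A] = 0*1/2 + 1*2/3 + 0*1/2 = 2/3
  d_1[B] = 0*1/6 + 1*1/6 + 0*1/6 = 1/6
  d_1[C] = 0*1/3 + 1*1/6 + 0*1/3 = 1/6
d_1 = (A=2/3, B=1/6, C=1/6)
  d_2[A] = 2/3*1/2 + 1/6*2/3 + 1/6*1/2 = 19/36
  d_2[B] = 2/3*1/6 + 1/6*1/6 + 1/6*1/6 = 1/6
  d_2[C] = 2/3*1/3 + 1/6*1/6 + 1/6*1/3 = 11/36
d_2 = (A=19/36, B=1/6, C=11/36)
  d_3[A] = 19/36*1/2 + 1/6*2/3 + 11/36*1/2 = 19/36
  d_3[B] = 19/36*1/6 + 1/6*1/6 + 11/36*1/6 = 1/6
  d_3[C] = 19/36*1/3 + 1/6*1/6 + 11/36*1/3 = 11/36
d_3 = (A=19/36, B=1/6, C=11/36)

Answer: 19/36 1/6 11/36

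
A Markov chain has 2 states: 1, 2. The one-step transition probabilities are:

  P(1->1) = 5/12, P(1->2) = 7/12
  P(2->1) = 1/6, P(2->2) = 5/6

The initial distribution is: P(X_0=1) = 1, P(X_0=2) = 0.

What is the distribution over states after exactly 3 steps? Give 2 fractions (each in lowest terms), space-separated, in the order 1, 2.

Propagating the distribution step by step (d_{t+1} = d_t * P):
d_0 = (1=1, 2=0)
  d_1[1] = 1*5/12 + 0*1/6 = 5/12
  d_1[2] = 1*7/12 + 0*5/6 = 7/12
d_1 = (1=5/12, 2=7/12)
  d_2[1] = 5/12*5/12 + 7/12*1/6 = 13/48
  d_2[2] = 5/12*7/12 + 7/12*5/6 = 35/48
d_2 = (1=13/48, 2=35/48)
  d_3[1] = 13/48*5/12 + 35/48*1/6 = 15/64
  d_3[2] = 13/48*7/12 + 35/48*5/6 = 49/64
d_3 = (1=15/64, 2=49/64)

Answer: 15/64 49/64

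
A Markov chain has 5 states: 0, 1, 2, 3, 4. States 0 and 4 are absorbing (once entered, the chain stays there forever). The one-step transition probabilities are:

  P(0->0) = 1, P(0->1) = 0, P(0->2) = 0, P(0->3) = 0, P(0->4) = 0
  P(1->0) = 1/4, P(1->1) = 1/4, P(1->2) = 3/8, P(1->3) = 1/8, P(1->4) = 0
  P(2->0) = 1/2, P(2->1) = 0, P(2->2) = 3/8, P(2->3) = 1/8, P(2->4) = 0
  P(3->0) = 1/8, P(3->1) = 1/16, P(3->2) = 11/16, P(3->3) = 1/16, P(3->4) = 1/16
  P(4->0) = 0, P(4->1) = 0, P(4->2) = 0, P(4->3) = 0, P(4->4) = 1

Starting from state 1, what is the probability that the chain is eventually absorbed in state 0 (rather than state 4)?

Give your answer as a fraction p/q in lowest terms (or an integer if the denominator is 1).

Answer: 46/47

Derivation:
Let a_i = P(absorbed in 0 | start in state i).
Boundary conditions: a_0 = 1, a_4 = 0.
For each transient state i, a_i = sum_j P(i->j) * a_j:
  a_1 = 1/4*a_0 + 1/4*a_1 + 3/8*a_2 + 1/8*a_3 + 0*a_4
  a_2 = 1/2*a_0 + 0*a_1 + 3/8*a_2 + 1/8*a_3 + 0*a_4
  a_3 = 1/8*a_0 + 1/16*a_1 + 11/16*a_2 + 1/16*a_3 + 1/16*a_4

Substituting a_0 = 1 and a_4 = 0, rearrange to (I - Q) a = r where r[i] = P(i -> 0):
  [3/4, -3/8, -1/8] . (a_1, a_2, a_3) = 1/4
  [0, 5/8, -1/8] . (a_1, a_2, a_3) = 1/2
  [-1/16, -11/16, 15/16] . (a_1, a_2, a_3) = 1/8

Solving yields:
  a_1 = 46/47
  a_2 = 185/188
  a_3 = 173/188

Starting state is 1, so the absorption probability is a_1 = 46/47.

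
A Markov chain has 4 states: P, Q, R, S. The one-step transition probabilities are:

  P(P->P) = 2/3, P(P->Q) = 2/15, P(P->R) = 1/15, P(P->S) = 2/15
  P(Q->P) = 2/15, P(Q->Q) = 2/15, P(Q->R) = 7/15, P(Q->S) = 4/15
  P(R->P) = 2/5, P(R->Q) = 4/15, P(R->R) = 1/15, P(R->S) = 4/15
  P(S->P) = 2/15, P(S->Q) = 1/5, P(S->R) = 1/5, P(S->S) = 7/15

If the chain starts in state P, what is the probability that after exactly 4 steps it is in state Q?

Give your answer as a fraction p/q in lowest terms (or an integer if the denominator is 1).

Answer: 8602/50625

Derivation:
Computing P^4 by repeated multiplication:
P^1 =
  P: [2/3, 2/15, 1/15, 2/15]
  Q: [2/15, 2/15, 7/15, 4/15]
  R: [2/5, 4/15, 1/15, 4/15]
  S: [2/15, 1/5, 1/5, 7/15]
P^2 =
  P: [38/75, 34/225, 31/225, 46/225]
  Q: [74/225, 16/75, 7/45, 68/225]
  R: [82/225, 4/25, 47/225, 4/15]
  S: [58/225, 43/225, 47/225, 77/225]
P^3 =
  P: [1486/3375, 62/375, 521/3375, 6/25]
  Q: [394/1125, 196/1125, 649/3375, 956/3375]
  R: [1294/3375, 604/3375, 187/1125, 916/3375]
  S: [1102/3375, 23/125, 637/3375, 203/675]
P^4 =
  P: [20722/50625, 8602/50625, 103/625, 12958/50625]
  Q: [18802/50625, 9004/50625, 1763/10125, 1556/5625]
  R: [19346/50625, 8788/50625, 8831/50625, 2732/10125]
  S: [6038/16875, 3013/16875, 9131/50625, 14341/50625]

(P^4)[P -> Q] = 8602/50625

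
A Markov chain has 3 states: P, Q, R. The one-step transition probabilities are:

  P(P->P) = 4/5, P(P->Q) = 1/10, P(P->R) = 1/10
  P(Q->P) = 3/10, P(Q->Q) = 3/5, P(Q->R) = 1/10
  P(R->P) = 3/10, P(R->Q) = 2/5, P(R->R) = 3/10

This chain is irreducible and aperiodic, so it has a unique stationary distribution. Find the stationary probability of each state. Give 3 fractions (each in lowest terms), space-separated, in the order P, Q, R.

Answer: 3/5 11/40 1/8

Derivation:
The stationary distribution satisfies pi = pi * P, i.e.:
  pi_P = 4/5*pi_P + 3/10*pi_Q + 3/10*pi_R
  pi_Q = 1/10*pi_P + 3/5*pi_Q + 2/5*pi_R
  pi_R = 1/10*pi_P + 1/10*pi_Q + 3/10*pi_R
with normalization: pi_P + pi_Q + pi_R = 1.

Using the first 2 balance equations plus normalization, the linear system A*pi = b is:
  [-1/5, 3/10, 3/10] . pi = 0
  [1/10, -2/5, 2/5] . pi = 0
  [1, 1, 1] . pi = 1

Solving yields:
  pi_P = 3/5
  pi_Q = 11/40
  pi_R = 1/8

Verification (pi * P):
  3/5*4/5 + 11/40*3/10 + 1/8*3/10 = 3/5 = pi_P  (ok)
  3/5*1/10 + 11/40*3/5 + 1/8*2/5 = 11/40 = pi_Q  (ok)
  3/5*1/10 + 11/40*1/10 + 1/8*3/10 = 1/8 = pi_R  (ok)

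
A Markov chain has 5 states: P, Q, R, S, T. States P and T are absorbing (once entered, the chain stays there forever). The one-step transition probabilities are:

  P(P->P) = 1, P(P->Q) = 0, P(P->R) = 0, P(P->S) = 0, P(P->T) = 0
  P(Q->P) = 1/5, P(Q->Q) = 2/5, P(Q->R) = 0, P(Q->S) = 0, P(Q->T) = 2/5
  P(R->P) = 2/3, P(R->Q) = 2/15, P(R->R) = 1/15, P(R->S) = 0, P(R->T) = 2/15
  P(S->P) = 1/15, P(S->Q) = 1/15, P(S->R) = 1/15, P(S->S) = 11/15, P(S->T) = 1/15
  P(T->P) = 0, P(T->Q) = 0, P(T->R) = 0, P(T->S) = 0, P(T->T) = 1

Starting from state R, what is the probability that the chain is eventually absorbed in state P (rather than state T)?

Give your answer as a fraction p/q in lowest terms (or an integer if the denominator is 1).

Let a_i = P(absorbed in P | start in state i).
Boundary conditions: a_P = 1, a_T = 0.
For each transient state i, a_i = sum_j P(i->j) * a_j:
  a_Q = 1/5*a_P + 2/5*a_Q + 0*a_R + 0*a_S + 2/5*a_T
  a_R = 2/3*a_P + 2/15*a_Q + 1/15*a_R + 0*a_S + 2/15*a_T
  a_S = 1/15*a_P + 1/15*a_Q + 1/15*a_R + 11/15*a_S + 1/15*a_T

Substituting a_P = 1 and a_T = 0, rearrange to (I - Q) a = r where r[i] = P(i -> P):
  [3/5, 0, 0] . (a_Q, a_R, a_S) = 1/5
  [-2/15, 14/15, 0] . (a_Q, a_R, a_S) = 2/3
  [-1/15, -1/15, 4/15] . (a_Q, a_R, a_S) = 1/15

Solving yields:
  a_Q = 1/3
  a_R = 16/21
  a_S = 11/21

Starting state is R, so the absorption probability is a_R = 16/21.

Answer: 16/21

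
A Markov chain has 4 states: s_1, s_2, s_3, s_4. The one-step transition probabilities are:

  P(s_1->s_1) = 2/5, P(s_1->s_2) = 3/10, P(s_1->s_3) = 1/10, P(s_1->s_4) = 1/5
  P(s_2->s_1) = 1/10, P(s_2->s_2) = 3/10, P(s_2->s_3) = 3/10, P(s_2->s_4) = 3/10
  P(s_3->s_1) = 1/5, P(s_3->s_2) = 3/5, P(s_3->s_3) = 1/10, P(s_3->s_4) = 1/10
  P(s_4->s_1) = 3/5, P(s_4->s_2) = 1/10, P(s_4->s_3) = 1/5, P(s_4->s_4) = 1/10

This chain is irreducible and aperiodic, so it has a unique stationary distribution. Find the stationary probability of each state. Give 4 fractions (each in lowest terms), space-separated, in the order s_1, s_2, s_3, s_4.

Answer: 325/1057 334/1057 193/1057 205/1057

Derivation:
The stationary distribution satisfies pi = pi * P, i.e.:
  pi_s_1 = 2/5*pi_s_1 + 1/10*pi_s_2 + 1/5*pi_s_3 + 3/5*pi_s_4
  pi_s_2 = 3/10*pi_s_1 + 3/10*pi_s_2 + 3/5*pi_s_3 + 1/10*pi_s_4
  pi_s_3 = 1/10*pi_s_1 + 3/10*pi_s_2 + 1/10*pi_s_3 + 1/5*pi_s_4
  pi_s_4 = 1/5*pi_s_1 + 3/10*pi_s_2 + 1/10*pi_s_3 + 1/10*pi_s_4
with normalization: pi_s_1 + pi_s_2 + pi_s_3 + pi_s_4 = 1.

Using the first 3 balance equations plus normalization, the linear system A*pi = b is:
  [-3/5, 1/10, 1/5, 3/5] . pi = 0
  [3/10, -7/10, 3/5, 1/10] . pi = 0
  [1/10, 3/10, -9/10, 1/5] . pi = 0
  [1, 1, 1, 1] . pi = 1

Solving yields:
  pi_s_1 = 325/1057
  pi_s_2 = 334/1057
  pi_s_3 = 193/1057
  pi_s_4 = 205/1057

Verification (pi * P):
  325/1057*2/5 + 334/1057*1/10 + 193/1057*1/5 + 205/1057*3/5 = 325/1057 = pi_s_1  (ok)
  325/1057*3/10 + 334/1057*3/10 + 193/1057*3/5 + 205/1057*1/10 = 334/1057 = pi_s_2  (ok)
  325/1057*1/10 + 334/1057*3/10 + 193/1057*1/10 + 205/1057*1/5 = 193/1057 = pi_s_3  (ok)
  325/1057*1/5 + 334/1057*3/10 + 193/1057*1/10 + 205/1057*1/10 = 205/1057 = pi_s_4  (ok)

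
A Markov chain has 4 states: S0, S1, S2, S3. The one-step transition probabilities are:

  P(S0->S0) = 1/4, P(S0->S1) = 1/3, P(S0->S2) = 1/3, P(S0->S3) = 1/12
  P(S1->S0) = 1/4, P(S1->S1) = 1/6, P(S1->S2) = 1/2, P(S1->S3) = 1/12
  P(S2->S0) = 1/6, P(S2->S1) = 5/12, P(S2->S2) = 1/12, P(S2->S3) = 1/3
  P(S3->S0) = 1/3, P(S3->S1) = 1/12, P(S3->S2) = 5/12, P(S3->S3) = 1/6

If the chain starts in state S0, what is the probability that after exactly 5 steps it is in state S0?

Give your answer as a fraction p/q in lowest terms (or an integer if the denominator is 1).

Answer: 7423/31104

Derivation:
Computing P^5 by repeated multiplication:
P^1 =
  S0: [1/4, 1/3, 1/3, 1/12]
  S1: [1/4, 1/6, 1/2, 1/12]
  S2: [1/6, 5/12, 1/12, 1/3]
  S3: [1/3, 1/12, 5/12, 1/6]
P^2 =
  S0: [11/48, 41/144, 5/16, 25/144]
  S1: [31/144, 47/144, 35/144, 31/144]
  S2: [13/48, 3/16, 59/144, 19/144]
  S3: [11/48, 5/16, 37/144, 29/144]
P^3 =
  S0: [103/432, 29/108, 137/432, 19/108]
  S1: [107/432, 53/216, 149/432, 35/216]
  S2: [49/216, 131/432, 59/216, 85/432]
  S3: [53/216, 109/432, 73/216, 71/432]
P^4 =
  S0: [1235/5184, 1405/5184, 1625/5184, 919/5184]
  S1: [1217/5184, 485/1728, 521/1728, 949/5184]
  S2: [421/1728, 443/1728, 1721/5184, 871/5184]
  S3: [407/1728, 481/1728, 1579/5184, 941/5184]
P^5 =
  S0: [7423/31104, 311/1152, 3265/10368, 5489/31104]
  S1: [7469/31104, 919/3456, 9953/31104, 5411/31104]
  S2: [7351/31104, 8593/31104, 9551/31104, 5609/31104]
  S3: [7457/31104, 8303/31104, 9913/31104, 5431/31104]

(P^5)[S0 -> S0] = 7423/31104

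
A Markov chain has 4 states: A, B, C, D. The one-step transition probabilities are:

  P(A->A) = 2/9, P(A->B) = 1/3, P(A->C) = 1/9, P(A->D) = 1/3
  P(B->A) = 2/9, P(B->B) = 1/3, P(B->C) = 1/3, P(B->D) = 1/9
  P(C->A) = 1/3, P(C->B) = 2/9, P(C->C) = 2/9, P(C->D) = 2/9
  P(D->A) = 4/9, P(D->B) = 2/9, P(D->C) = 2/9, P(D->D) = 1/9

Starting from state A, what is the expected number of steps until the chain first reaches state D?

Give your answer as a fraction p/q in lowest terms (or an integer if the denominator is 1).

Answer: 666/161

Derivation:
Let h_i = expected steps to first reach D from state i.
Boundary: h_D = 0.
First-step equations for the other states:
  h_A = 1 + 2/9*h_A + 1/3*h_B + 1/9*h_C + 1/3*h_D
  h_B = 1 + 2/9*h_A + 1/3*h_B + 1/3*h_C + 1/9*h_D
  h_C = 1 + 1/3*h_A + 2/9*h_B + 2/9*h_C + 2/9*h_D

Substituting h_D = 0 and rearranging gives the linear system (I - Q) h = 1:
  [7/9, -1/3, -1/9] . (h_A, h_B, h_C) = 1
  [-2/9, 2/3, -1/3] . (h_A, h_B, h_C) = 1
  [-1/3, -2/9, 7/9] . (h_A, h_B, h_C) = 1

Solving yields:
  h_A = 666/161
  h_B = 36/7
  h_C = 729/161

Starting state is A, so the expected hitting time is h_A = 666/161.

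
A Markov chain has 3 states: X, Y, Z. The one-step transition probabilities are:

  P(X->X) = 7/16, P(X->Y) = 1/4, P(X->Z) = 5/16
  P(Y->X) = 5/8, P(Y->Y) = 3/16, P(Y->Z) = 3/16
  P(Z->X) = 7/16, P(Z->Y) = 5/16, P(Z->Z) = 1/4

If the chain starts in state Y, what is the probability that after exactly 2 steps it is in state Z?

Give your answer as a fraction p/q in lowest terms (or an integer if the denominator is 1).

Answer: 71/256

Derivation:
Computing P^2 by repeated multiplication:
P^1 =
  X: [7/16, 1/4, 5/16]
  Y: [5/8, 3/16, 3/16]
  Z: [7/16, 5/16, 1/4]
P^2 =
  X: [31/64, 65/256, 67/256]
  Y: [121/256, 1/4, 71/256]
  Z: [127/256, 63/256, 33/128]

(P^2)[Y -> Z] = 71/256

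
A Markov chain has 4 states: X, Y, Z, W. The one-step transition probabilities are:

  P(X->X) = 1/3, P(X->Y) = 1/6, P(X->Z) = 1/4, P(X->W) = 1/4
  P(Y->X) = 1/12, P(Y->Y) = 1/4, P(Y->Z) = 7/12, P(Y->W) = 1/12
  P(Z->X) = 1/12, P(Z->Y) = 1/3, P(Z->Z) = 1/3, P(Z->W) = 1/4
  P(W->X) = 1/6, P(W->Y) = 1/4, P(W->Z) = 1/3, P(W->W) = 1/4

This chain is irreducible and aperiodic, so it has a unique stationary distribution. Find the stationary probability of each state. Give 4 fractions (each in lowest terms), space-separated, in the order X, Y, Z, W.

The stationary distribution satisfies pi = pi * P, i.e.:
  pi_X = 1/3*pi_X + 1/12*pi_Y + 1/12*pi_Z + 1/6*pi_W
  pi_Y = 1/6*pi_X + 1/4*pi_Y + 1/3*pi_Z + 1/4*pi_W
  pi_Z = 1/4*pi_X + 7/12*pi_Y + 1/3*pi_Z + 1/3*pi_W
  pi_W = 1/4*pi_X + 1/12*pi_Y + 1/4*pi_Z + 1/4*pi_W
with normalization: pi_X + pi_Y + pi_Z + pi_W = 1.

Using the first 3 balance equations plus normalization, the linear system A*pi = b is:
  [-2/3, 1/12, 1/12, 1/6] . pi = 0
  [1/6, -3/4, 1/3, 1/4] . pi = 0
  [1/4, 7/12, -2/3, 1/3] . pi = 0
  [1, 1, 1, 1] . pi = 1

Solving yields:
  pi_X = 185/1382
  pi_Y = 375/1382
  pi_Z = 539/1382
  pi_W = 283/1382

Verification (pi * P):
  185/1382*1/3 + 375/1382*1/12 + 539/1382*1/12 + 283/1382*1/6 = 185/1382 = pi_X  (ok)
  185/1382*1/6 + 375/1382*1/4 + 539/1382*1/3 + 283/1382*1/4 = 375/1382 = pi_Y  (ok)
  185/1382*1/4 + 375/1382*7/12 + 539/1382*1/3 + 283/1382*1/3 = 539/1382 = pi_Z  (ok)
  185/1382*1/4 + 375/1382*1/12 + 539/1382*1/4 + 283/1382*1/4 = 283/1382 = pi_W  (ok)

Answer: 185/1382 375/1382 539/1382 283/1382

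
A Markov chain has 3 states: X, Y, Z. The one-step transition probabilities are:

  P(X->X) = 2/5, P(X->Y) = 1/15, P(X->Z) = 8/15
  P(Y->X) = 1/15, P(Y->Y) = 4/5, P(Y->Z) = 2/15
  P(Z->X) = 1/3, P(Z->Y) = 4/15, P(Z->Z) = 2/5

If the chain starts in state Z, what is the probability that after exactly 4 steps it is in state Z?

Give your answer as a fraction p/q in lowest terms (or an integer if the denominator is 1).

Computing P^4 by repeated multiplication:
P^1 =
  X: [2/5, 1/15, 8/15]
  Y: [1/15, 4/5, 2/15]
  Z: [1/3, 4/15, 2/5]
P^2 =
  X: [77/225, 2/9, 98/225]
  Y: [28/225, 17/25, 44/225]
  Z: [64/225, 77/225, 28/75]
P^3 =
  X: [334/1125, 1069/3375, 1304/3375]
  Y: [541/3375, 136/225, 794/3375]
  Z: [881/3375, 1324/3375, 26/75]
P^4 =
  X: [13601/50625, 19046/50625, 17978/50625]
  Y: [9256/50625, 3133/5625, 13172/50625]
  Z: [2492/10125, 21449/50625, 5572/16875]

(P^4)[Z -> Z] = 5572/16875

Answer: 5572/16875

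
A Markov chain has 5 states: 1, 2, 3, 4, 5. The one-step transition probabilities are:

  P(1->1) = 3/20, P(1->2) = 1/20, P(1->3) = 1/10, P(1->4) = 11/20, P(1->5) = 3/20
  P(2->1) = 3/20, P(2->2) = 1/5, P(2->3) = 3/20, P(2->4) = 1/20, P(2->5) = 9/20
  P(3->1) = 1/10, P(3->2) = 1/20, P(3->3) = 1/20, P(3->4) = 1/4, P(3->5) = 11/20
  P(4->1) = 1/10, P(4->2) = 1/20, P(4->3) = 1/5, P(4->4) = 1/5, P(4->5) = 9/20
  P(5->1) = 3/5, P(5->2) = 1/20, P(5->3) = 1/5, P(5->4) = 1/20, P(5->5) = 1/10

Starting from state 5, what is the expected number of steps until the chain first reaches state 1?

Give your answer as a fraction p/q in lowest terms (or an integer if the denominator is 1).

Answer: 26588/11653

Derivation:
Let h_i = expected steps to first reach 1 from state i.
Boundary: h_1 = 0.
First-step equations for the other states:
  h_2 = 1 + 3/20*h_1 + 1/5*h_2 + 3/20*h_3 + 1/20*h_4 + 9/20*h_5
  h_3 = 1 + 1/10*h_1 + 1/20*h_2 + 1/20*h_3 + 1/4*h_4 + 11/20*h_5
  h_4 = 1 + 1/10*h_1 + 1/20*h_2 + 1/5*h_3 + 1/5*h_4 + 9/20*h_5
  h_5 = 1 + 3/5*h_1 + 1/20*h_2 + 1/5*h_3 + 1/20*h_4 + 1/10*h_5

Substituting h_1 = 0 and rearranging gives the linear system (I - Q) h = 1:
  [4/5, -3/20, -1/20, -9/20] . (h_2, h_3, h_4, h_5) = 1
  [-1/20, 19/20, -1/4, -11/20] . (h_2, h_3, h_4, h_5) = 1
  [-1/20, -1/5, 4/5, -9/20] . (h_2, h_3, h_4, h_5) = 1
  [-1/20, -1/5, -1/20, 9/10] . (h_2, h_3, h_4, h_5) = 1

Solving yields:
  h_2 = 39824/11653
  h_3 = 40868/11653
  h_4 = 42228/11653
  h_5 = 26588/11653

Starting state is 5, so the expected hitting time is h_5 = 26588/11653.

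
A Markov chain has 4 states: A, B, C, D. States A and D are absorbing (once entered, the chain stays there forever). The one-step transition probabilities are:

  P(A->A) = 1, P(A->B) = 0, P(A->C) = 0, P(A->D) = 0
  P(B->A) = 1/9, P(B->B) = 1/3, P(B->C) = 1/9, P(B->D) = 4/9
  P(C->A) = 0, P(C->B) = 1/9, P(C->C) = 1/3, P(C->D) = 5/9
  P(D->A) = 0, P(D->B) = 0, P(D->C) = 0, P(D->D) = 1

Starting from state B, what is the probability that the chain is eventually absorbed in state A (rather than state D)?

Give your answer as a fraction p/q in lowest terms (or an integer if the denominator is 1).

Answer: 6/35

Derivation:
Let a_i = P(absorbed in A | start in state i).
Boundary conditions: a_A = 1, a_D = 0.
For each transient state i, a_i = sum_j P(i->j) * a_j:
  a_B = 1/9*a_A + 1/3*a_B + 1/9*a_C + 4/9*a_D
  a_C = 0*a_A + 1/9*a_B + 1/3*a_C + 5/9*a_D

Substituting a_A = 1 and a_D = 0, rearrange to (I - Q) a = r where r[i] = P(i -> A):
  [2/3, -1/9] . (a_B, a_C) = 1/9
  [-1/9, 2/3] . (a_B, a_C) = 0

Solving yields:
  a_B = 6/35
  a_C = 1/35

Starting state is B, so the absorption probability is a_B = 6/35.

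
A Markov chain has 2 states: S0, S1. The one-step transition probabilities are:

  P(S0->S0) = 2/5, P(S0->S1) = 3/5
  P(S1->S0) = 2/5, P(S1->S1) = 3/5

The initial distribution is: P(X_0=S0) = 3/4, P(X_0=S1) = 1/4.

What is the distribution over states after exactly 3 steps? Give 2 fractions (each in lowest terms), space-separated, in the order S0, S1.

Propagating the distribution step by step (d_{t+1} = d_t * P):
d_0 = (S0=3/4, S1=1/4)
  d_1[S0] = 3/4*2/5 + 1/4*2/5 = 2/5
  d_1[S1] = 3/4*3/5 + 1/4*3/5 = 3/5
d_1 = (S0=2/5, S1=3/5)
  d_2[S0] = 2/5*2/5 + 3/5*2/5 = 2/5
  d_2[S1] = 2/5*3/5 + 3/5*3/5 = 3/5
d_2 = (S0=2/5, S1=3/5)
  d_3[S0] = 2/5*2/5 + 3/5*2/5 = 2/5
  d_3[S1] = 2/5*3/5 + 3/5*3/5 = 3/5
d_3 = (S0=2/5, S1=3/5)

Answer: 2/5 3/5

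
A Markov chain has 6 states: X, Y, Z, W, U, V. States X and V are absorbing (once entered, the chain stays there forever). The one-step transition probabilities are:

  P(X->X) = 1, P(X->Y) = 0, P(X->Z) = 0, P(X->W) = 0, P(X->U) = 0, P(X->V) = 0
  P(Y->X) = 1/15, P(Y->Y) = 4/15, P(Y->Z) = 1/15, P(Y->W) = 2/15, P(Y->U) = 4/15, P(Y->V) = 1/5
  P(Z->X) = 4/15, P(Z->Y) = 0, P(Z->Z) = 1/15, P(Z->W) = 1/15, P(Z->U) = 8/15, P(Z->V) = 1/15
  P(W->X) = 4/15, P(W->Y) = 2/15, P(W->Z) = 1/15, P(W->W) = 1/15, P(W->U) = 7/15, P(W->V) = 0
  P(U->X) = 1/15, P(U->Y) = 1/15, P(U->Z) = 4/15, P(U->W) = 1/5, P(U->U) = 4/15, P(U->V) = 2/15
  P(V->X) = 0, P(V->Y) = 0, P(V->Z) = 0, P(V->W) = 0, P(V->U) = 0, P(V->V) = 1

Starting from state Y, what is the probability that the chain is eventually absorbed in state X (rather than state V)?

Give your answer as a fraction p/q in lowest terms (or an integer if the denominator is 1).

Answer: 3051/6412

Derivation:
Let a_i = P(absorbed in X | start in state i).
Boundary conditions: a_X = 1, a_V = 0.
For each transient state i, a_i = sum_j P(i->j) * a_j:
  a_Y = 1/15*a_X + 4/15*a_Y + 1/15*a_Z + 2/15*a_W + 4/15*a_U + 1/5*a_V
  a_Z = 4/15*a_X + 0*a_Y + 1/15*a_Z + 1/15*a_W + 8/15*a_U + 1/15*a_V
  a_W = 4/15*a_X + 2/15*a_Y + 1/15*a_Z + 1/15*a_W + 7/15*a_U + 0*a_V
  a_U = 1/15*a_X + 1/15*a_Y + 4/15*a_Z + 1/5*a_W + 4/15*a_U + 2/15*a_V

Substituting a_X = 1 and a_V = 0, rearrange to (I - Q) a = r where r[i] = P(i -> X):
  [11/15, -1/15, -2/15, -4/15] . (a_Y, a_Z, a_W, a_U) = 1/15
  [0, 14/15, -1/15, -8/15] . (a_Y, a_Z, a_W, a_U) = 4/15
  [-2/15, -1/15, 14/15, -7/15] . (a_Y, a_Z, a_W, a_U) = 4/15
  [-1/15, -4/15, -1/5, 11/15] . (a_Y, a_Z, a_W, a_U) = 1/15

Solving yields:
  a_Y = 3051/6412
  a_Z = 4181/6412
  a_W = 2175/3206
  a_U = 3567/6412

Starting state is Y, so the absorption probability is a_Y = 3051/6412.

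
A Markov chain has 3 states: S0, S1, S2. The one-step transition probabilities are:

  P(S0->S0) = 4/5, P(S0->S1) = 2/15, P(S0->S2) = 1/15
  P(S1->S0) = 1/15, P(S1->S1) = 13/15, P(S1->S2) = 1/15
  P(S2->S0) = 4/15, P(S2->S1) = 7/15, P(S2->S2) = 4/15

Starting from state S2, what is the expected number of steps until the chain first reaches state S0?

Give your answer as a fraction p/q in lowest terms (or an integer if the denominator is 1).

Let h_i = expected steps to first reach S0 from state i.
Boundary: h_S0 = 0.
First-step equations for the other states:
  h_S1 = 1 + 1/15*h_S0 + 13/15*h_S1 + 1/15*h_S2
  h_S2 = 1 + 4/15*h_S0 + 7/15*h_S1 + 4/15*h_S2

Substituting h_S0 = 0 and rearranging gives the linear system (I - Q) h = 1:
  [2/15, -1/15] . (h_S1, h_S2) = 1
  [-7/15, 11/15] . (h_S1, h_S2) = 1

Solving yields:
  h_S1 = 12
  h_S2 = 9

Starting state is S2, so the expected hitting time is h_S2 = 9.

Answer: 9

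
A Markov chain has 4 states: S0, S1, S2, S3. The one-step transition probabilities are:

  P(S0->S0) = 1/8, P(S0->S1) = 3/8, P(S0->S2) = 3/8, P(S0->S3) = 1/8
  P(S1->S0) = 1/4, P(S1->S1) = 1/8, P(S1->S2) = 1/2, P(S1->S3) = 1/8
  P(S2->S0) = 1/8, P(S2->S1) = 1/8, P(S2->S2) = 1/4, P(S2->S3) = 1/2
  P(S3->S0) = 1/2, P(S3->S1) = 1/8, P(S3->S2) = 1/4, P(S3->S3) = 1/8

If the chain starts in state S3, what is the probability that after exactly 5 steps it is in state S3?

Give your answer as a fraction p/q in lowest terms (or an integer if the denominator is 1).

Answer: 4031/16384

Derivation:
Computing P^5 by repeated multiplication:
P^1 =
  S0: [1/8, 3/8, 3/8, 1/8]
  S1: [1/4, 1/8, 1/2, 1/8]
  S2: [1/8, 1/8, 1/4, 1/2]
  S3: [1/2, 1/8, 1/4, 1/8]
P^2 =
  S0: [7/32, 5/32, 23/64, 17/64]
  S1: [3/16, 3/16, 5/16, 5/16]
  S2: [21/64, 5/32, 19/64, 7/32]
  S3: [3/16, 1/4, 11/32, 7/32]
P^3 =
  S0: [125/512, 23/128, 81/256, 133/512]
  S1: [17/64, 11/64, 41/128, 31/128]
  S2: [29/128, 53/256, 169/512, 121/512]
  S3: [61/256, 11/64, 43/128, 65/256]
P^4 =
  S0: [1003/4096, 381/2048, 1333/4096, 499/2048]
  S1: [243/1024, 49/256, 167/512, 251/1024]
  S2: [981/4096, 93/512, 169/512, 1019/4096]
  S3: [495/2048, 189/1024, 661/2048, 257/1024]
P^5 =
  S0: [1963/8192, 3051/16384, 10719/32768, 8095/32768]
  S1: [1973/8192, 755/4096, 2683/8192, 1013/4096]
  S2: [7897/32768, 3029/16384, 10661/32768, 1019/4096]
  S3: [31/128, 1519/8192, 5347/16384, 4031/16384]

(P^5)[S3 -> S3] = 4031/16384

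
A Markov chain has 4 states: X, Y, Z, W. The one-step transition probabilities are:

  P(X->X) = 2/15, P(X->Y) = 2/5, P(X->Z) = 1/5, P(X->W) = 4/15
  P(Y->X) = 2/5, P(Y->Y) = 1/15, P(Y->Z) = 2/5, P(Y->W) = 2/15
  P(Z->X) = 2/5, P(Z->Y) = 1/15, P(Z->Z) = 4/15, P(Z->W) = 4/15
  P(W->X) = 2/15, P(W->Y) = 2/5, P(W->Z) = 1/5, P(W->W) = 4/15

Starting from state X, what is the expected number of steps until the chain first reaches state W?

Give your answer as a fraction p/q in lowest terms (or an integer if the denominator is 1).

Let h_i = expected steps to first reach W from state i.
Boundary: h_W = 0.
First-step equations for the other states:
  h_X = 1 + 2/15*h_X + 2/5*h_Y + 1/5*h_Z + 4/15*h_W
  h_Y = 1 + 2/5*h_X + 1/15*h_Y + 2/5*h_Z + 2/15*h_W
  h_Z = 1 + 2/5*h_X + 1/15*h_Y + 4/15*h_Z + 4/15*h_W

Substituting h_W = 0 and rearranging gives the linear system (I - Q) h = 1:
  [13/15, -2/5, -1/5] . (h_X, h_Y, h_Z) = 1
  [-2/5, 14/15, -2/5] . (h_X, h_Y, h_Z) = 1
  [-2/5, -1/15, 11/15] . (h_X, h_Y, h_Z) = 1

Solving yields:
  h_X = 4425/1042
  h_Y = 4845/1042
  h_Z = 4275/1042

Starting state is X, so the expected hitting time is h_X = 4425/1042.

Answer: 4425/1042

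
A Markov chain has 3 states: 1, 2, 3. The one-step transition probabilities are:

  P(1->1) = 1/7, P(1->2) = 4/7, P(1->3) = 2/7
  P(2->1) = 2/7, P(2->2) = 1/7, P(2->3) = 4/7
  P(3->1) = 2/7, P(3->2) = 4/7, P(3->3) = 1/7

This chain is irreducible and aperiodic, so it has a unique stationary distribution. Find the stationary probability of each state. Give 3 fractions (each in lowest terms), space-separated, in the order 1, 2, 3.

Answer: 1/4 2/5 7/20

Derivation:
The stationary distribution satisfies pi = pi * P, i.e.:
  pi_1 = 1/7*pi_1 + 2/7*pi_2 + 2/7*pi_3
  pi_2 = 4/7*pi_1 + 1/7*pi_2 + 4/7*pi_3
  pi_3 = 2/7*pi_1 + 4/7*pi_2 + 1/7*pi_3
with normalization: pi_1 + pi_2 + pi_3 = 1.

Using the first 2 balance equations plus normalization, the linear system A*pi = b is:
  [-6/7, 2/7, 2/7] . pi = 0
  [4/7, -6/7, 4/7] . pi = 0
  [1, 1, 1] . pi = 1

Solving yields:
  pi_1 = 1/4
  pi_2 = 2/5
  pi_3 = 7/20

Verification (pi * P):
  1/4*1/7 + 2/5*2/7 + 7/20*2/7 = 1/4 = pi_1  (ok)
  1/4*4/7 + 2/5*1/7 + 7/20*4/7 = 2/5 = pi_2  (ok)
  1/4*2/7 + 2/5*4/7 + 7/20*1/7 = 7/20 = pi_3  (ok)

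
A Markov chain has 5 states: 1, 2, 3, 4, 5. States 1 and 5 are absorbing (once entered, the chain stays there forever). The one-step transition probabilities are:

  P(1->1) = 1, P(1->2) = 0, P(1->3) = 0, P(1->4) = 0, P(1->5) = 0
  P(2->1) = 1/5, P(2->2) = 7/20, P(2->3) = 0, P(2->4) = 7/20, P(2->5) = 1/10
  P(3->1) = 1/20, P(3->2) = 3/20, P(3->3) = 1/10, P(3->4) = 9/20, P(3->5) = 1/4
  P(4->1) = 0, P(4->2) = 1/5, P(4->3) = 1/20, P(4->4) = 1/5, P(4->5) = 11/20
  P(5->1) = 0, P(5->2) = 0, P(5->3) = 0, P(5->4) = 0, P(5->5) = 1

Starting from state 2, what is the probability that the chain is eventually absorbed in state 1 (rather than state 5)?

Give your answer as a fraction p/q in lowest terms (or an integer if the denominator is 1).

Answer: 1123/3102

Derivation:
Let a_i = P(absorbed in 1 | start in state i).
Boundary conditions: a_1 = 1, a_5 = 0.
For each transient state i, a_i = sum_j P(i->j) * a_j:
  a_2 = 1/5*a_1 + 7/20*a_2 + 0*a_3 + 7/20*a_4 + 1/10*a_5
  a_3 = 1/20*a_1 + 3/20*a_2 + 1/10*a_3 + 9/20*a_4 + 1/4*a_5
  a_4 = 0*a_1 + 1/5*a_2 + 1/20*a_3 + 1/5*a_4 + 11/20*a_5

Substituting a_1 = 1 and a_5 = 0, rearrange to (I - Q) a = r where r[i] = P(i -> 1):
  [13/20, 0, -7/20] . (a_2, a_3, a_4) = 1/5
  [-3/20, 9/10, -9/20] . (a_2, a_3, a_4) = 1/20
  [-1/5, -1/20, 4/5] . (a_2, a_3, a_4) = 0

Solving yields:
  a_2 = 1123/3102
  a_3 = 86/517
  a_4 = 313/3102

Starting state is 2, so the absorption probability is a_2 = 1123/3102.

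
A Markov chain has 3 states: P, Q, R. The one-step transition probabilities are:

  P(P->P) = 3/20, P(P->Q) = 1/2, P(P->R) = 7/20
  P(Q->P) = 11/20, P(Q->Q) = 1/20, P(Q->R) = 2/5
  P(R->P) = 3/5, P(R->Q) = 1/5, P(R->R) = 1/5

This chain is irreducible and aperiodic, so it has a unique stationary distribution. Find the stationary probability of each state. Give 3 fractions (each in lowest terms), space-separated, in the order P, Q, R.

The stationary distribution satisfies pi = pi * P, i.e.:
  pi_P = 3/20*pi_P + 11/20*pi_Q + 3/5*pi_R
  pi_Q = 1/2*pi_P + 1/20*pi_Q + 1/5*pi_R
  pi_R = 7/20*pi_P + 2/5*pi_Q + 1/5*pi_R
with normalization: pi_P + pi_Q + pi_R = 1.

Using the first 2 balance equations plus normalization, the linear system A*pi = b is:
  [-17/20, 11/20, 3/5] . pi = 0
  [1/2, -19/20, 1/5] . pi = 0
  [1, 1, 1] . pi = 1

Solving yields:
  pi_P = 272/673
  pi_Q = 188/673
  pi_R = 213/673

Verification (pi * P):
  272/673*3/20 + 188/673*11/20 + 213/673*3/5 = 272/673 = pi_P  (ok)
  272/673*1/2 + 188/673*1/20 + 213/673*1/5 = 188/673 = pi_Q  (ok)
  272/673*7/20 + 188/673*2/5 + 213/673*1/5 = 213/673 = pi_R  (ok)

Answer: 272/673 188/673 213/673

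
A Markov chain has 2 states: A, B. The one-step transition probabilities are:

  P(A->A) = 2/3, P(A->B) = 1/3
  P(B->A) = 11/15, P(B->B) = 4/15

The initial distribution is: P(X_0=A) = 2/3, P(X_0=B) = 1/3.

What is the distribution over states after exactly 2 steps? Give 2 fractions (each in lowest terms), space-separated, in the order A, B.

Propagating the distribution step by step (d_{t+1} = d_t * P):
d_0 = (A=2/3, B=1/3)
  d_1[A] = 2/3*2/3 + 1/3*11/15 = 31/45
  d_1[B] = 2/3*1/3 + 1/3*4/15 = 14/45
d_1 = (A=31/45, B=14/45)
  d_2[A] = 31/45*2/3 + 14/45*11/15 = 464/675
  d_2[B] = 31/45*1/3 + 14/45*4/15 = 211/675
d_2 = (A=464/675, B=211/675)

Answer: 464/675 211/675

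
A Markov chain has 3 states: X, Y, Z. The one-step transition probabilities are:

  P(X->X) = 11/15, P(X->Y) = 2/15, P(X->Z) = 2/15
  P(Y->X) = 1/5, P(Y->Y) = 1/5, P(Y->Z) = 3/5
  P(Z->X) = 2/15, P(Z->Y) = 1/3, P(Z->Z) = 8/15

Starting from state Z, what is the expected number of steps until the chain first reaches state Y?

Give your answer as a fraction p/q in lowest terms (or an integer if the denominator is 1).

Let h_i = expected steps to first reach Y from state i.
Boundary: h_Y = 0.
First-step equations for the other states:
  h_X = 1 + 11/15*h_X + 2/15*h_Y + 2/15*h_Z
  h_Z = 1 + 2/15*h_X + 1/3*h_Y + 8/15*h_Z

Substituting h_Y = 0 and rearranging gives the linear system (I - Q) h = 1:
  [4/15, -2/15] . (h_X, h_Z) = 1
  [-2/15, 7/15] . (h_X, h_Z) = 1

Solving yields:
  h_X = 45/8
  h_Z = 15/4

Starting state is Z, so the expected hitting time is h_Z = 15/4.

Answer: 15/4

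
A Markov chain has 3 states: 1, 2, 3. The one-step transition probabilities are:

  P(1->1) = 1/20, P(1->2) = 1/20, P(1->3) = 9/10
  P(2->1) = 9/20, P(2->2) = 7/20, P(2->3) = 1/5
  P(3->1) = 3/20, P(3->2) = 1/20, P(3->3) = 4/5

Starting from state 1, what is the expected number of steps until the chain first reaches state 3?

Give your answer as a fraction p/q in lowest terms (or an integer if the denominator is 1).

Let h_i = expected steps to first reach 3 from state i.
Boundary: h_3 = 0.
First-step equations for the other states:
  h_1 = 1 + 1/20*h_1 + 1/20*h_2 + 9/10*h_3
  h_2 = 1 + 9/20*h_1 + 7/20*h_2 + 1/5*h_3

Substituting h_3 = 0 and rearranging gives the linear system (I - Q) h = 1:
  [19/20, -1/20] . (h_1, h_2) = 1
  [-9/20, 13/20] . (h_1, h_2) = 1

Solving yields:
  h_1 = 20/17
  h_2 = 40/17

Starting state is 1, so the expected hitting time is h_1 = 20/17.

Answer: 20/17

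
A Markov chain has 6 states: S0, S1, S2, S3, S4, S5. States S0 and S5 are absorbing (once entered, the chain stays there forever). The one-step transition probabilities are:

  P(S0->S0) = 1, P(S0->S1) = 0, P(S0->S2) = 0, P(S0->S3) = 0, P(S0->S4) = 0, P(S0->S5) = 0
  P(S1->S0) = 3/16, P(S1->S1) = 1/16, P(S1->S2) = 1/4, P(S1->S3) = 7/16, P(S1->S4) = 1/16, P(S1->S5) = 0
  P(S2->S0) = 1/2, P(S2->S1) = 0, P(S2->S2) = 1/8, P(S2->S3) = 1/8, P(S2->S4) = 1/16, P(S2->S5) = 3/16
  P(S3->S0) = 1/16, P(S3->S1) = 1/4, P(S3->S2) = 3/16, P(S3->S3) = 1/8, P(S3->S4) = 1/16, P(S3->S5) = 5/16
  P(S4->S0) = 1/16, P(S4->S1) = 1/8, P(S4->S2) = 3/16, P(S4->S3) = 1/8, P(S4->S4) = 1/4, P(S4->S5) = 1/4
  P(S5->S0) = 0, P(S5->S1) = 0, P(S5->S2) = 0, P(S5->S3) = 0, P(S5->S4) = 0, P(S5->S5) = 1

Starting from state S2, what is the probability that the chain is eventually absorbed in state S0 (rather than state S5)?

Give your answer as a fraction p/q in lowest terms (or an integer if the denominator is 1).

Let a_i = P(absorbed in S0 | start in state i).
Boundary conditions: a_S0 = 1, a_S5 = 0.
For each transient state i, a_i = sum_j P(i->j) * a_j:
  a_S1 = 3/16*a_S0 + 1/16*a_S1 + 1/4*a_S2 + 7/16*a_S3 + 1/16*a_S4 + 0*a_S5
  a_S2 = 1/2*a_S0 + 0*a_S1 + 1/8*a_S2 + 1/8*a_S3 + 1/16*a_S4 + 3/16*a_S5
  a_S3 = 1/16*a_S0 + 1/4*a_S1 + 3/16*a_S2 + 1/8*a_S3 + 1/16*a_S4 + 5/16*a_S5
  a_S4 = 1/16*a_S0 + 1/8*a_S1 + 3/16*a_S2 + 1/8*a_S3 + 1/4*a_S4 + 1/4*a_S5

Substituting a_S0 = 1 and a_S5 = 0, rearrange to (I - Q) a = r where r[i] = P(i -> S0):
  [15/16, -1/4, -7/16, -1/16] . (a_S1, a_S2, a_S3, a_S4) = 3/16
  [0, 7/8, -1/8, -1/16] . (a_S1, a_S2, a_S3, a_S4) = 1/2
  [-1/4, -3/16, 7/8, -1/16] . (a_S1, a_S2, a_S3, a_S4) = 1/16
  [-1/8, -3/16, -1/8, 3/4] . (a_S1, a_S2, a_S3, a_S4) = 1/16

Solving yields:
  a_S1 = 4035/6763
  a_S2 = 4465/6763
  a_S3 = 2794/6763
  a_S4 = 2818/6763

Starting state is S2, so the absorption probability is a_S2 = 4465/6763.

Answer: 4465/6763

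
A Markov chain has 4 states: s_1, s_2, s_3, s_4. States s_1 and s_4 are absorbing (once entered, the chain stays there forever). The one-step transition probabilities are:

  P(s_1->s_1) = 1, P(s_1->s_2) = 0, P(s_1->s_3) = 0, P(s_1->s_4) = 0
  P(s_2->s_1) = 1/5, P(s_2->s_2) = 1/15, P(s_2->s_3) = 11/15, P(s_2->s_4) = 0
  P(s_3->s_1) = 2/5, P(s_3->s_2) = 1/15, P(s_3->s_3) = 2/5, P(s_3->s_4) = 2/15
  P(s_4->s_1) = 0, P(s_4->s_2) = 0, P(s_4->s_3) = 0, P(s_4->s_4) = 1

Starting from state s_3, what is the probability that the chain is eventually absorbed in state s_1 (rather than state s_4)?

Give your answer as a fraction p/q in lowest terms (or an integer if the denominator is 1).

Let a_i = P(absorbed in s_1 | start in state i).
Boundary conditions: a_s_1 = 1, a_s_4 = 0.
For each transient state i, a_i = sum_j P(i->j) * a_j:
  a_s_2 = 1/5*a_s_1 + 1/15*a_s_2 + 11/15*a_s_3 + 0*a_s_4
  a_s_3 = 2/5*a_s_1 + 1/15*a_s_2 + 2/5*a_s_3 + 2/15*a_s_4

Substituting a_s_1 = 1 and a_s_4 = 0, rearrange to (I - Q) a = r where r[i] = P(i -> s_1):
  [14/15, -11/15] . (a_s_2, a_s_3) = 1/5
  [-1/15, 3/5] . (a_s_2, a_s_3) = 2/5

Solving yields:
  a_s_2 = 93/115
  a_s_3 = 87/115

Starting state is s_3, so the absorption probability is a_s_3 = 87/115.

Answer: 87/115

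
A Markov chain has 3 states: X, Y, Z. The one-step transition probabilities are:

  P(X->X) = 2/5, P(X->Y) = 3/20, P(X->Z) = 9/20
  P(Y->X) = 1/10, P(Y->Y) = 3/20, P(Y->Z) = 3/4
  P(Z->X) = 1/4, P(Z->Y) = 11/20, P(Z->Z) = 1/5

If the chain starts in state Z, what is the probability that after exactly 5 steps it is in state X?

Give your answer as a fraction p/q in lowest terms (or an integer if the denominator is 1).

Computing P^5 by repeated multiplication:
P^1 =
  X: [2/5, 3/20, 9/20]
  Y: [1/10, 3/20, 3/4]
  Z: [1/4, 11/20, 1/5]
P^2 =
  X: [23/80, 33/100, 153/400]
  Y: [97/400, 9/20, 123/400]
  Z: [41/200, 23/100, 113/200]
P^3 =
  X: [1949/8000, 303/1000, 3627/8000]
  Y: [1751/8000, 273/1000, 813/1600]
  Z: [197/800, 47/125, 1511/4000]
P^4 =
  X: [1543/6400, 6627/20000, 68409/160000]
  Y: [38701/160000, 1413/4000, 64779/160000]
  Z: [18443/80000, 3011/10000, 37469/80000]
P^5 =
  X: [756677/3200000, 128409/400000, 1416051/3200000]
  Y: [746543/3200000, 124779/400000, 58209/128000]
  Z: [76613/320000, 67469/200000, 677183/1600000]

(P^5)[Z -> X] = 76613/320000

Answer: 76613/320000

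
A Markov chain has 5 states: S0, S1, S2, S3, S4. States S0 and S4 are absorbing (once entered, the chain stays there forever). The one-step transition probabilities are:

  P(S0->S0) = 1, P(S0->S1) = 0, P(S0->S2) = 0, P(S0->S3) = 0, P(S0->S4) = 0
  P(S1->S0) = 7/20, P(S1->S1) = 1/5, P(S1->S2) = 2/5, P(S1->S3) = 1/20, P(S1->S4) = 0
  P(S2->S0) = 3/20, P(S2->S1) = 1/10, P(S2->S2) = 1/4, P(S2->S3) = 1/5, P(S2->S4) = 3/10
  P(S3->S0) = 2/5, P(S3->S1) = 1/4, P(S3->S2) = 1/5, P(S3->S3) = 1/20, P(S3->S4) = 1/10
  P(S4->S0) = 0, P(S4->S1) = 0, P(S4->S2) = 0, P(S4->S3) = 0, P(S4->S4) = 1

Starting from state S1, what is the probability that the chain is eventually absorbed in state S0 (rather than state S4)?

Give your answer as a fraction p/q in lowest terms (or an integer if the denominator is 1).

Answer: 2727/3757

Derivation:
Let a_i = P(absorbed in S0 | start in state i).
Boundary conditions: a_S0 = 1, a_S4 = 0.
For each transient state i, a_i = sum_j P(i->j) * a_j:
  a_S1 = 7/20*a_S0 + 1/5*a_S1 + 2/5*a_S2 + 1/20*a_S3 + 0*a_S4
  a_S2 = 3/20*a_S0 + 1/10*a_S1 + 1/4*a_S2 + 1/5*a_S3 + 3/10*a_S4
  a_S3 = 2/5*a_S0 + 1/4*a_S1 + 1/5*a_S2 + 1/20*a_S3 + 1/10*a_S4

Substituting a_S0 = 1 and a_S4 = 0, rearrange to (I - Q) a = r where r[i] = P(i -> S0):
  [4/5, -2/5, -1/20] . (a_S1, a_S2, a_S3) = 7/20
  [-1/10, 3/4, -1/5] . (a_S1, a_S2, a_S3) = 3/20
  [-1/4, -1/5, 19/20] . (a_S1, a_S2, a_S3) = 2/5

Solving yields:
  a_S1 = 2727/3757
  a_S2 = 1831/3757
  a_S3 = 2685/3757

Starting state is S1, so the absorption probability is a_S1 = 2727/3757.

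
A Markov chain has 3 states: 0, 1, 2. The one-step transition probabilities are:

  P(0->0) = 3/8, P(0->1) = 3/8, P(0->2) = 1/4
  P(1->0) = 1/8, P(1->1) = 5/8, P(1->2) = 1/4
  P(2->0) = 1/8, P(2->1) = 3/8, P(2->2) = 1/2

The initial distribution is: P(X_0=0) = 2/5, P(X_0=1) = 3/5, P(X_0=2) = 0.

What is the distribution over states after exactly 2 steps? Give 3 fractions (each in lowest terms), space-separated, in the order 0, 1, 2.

Propagating the distribution step by step (d_{t+1} = d_t * P):
d_0 = (0=2/5, 1=3/5, 2=0)
  d_1[0] = 2/5*3/8 + 3/5*1/8 + 0*1/8 = 9/40
  d_1[1] = 2/5*3/8 + 3/5*5/8 + 0*3/8 = 21/40
  d_1[2] = 2/5*1/4 + 3/5*1/4 + 0*1/2 = 1/4
d_1 = (0=9/40, 1=21/40, 2=1/4)
  d_2[0] = 9/40*3/8 + 21/40*1/8 + 1/4*1/8 = 29/160
  d_2[1] = 9/40*3/8 + 21/40*5/8 + 1/4*3/8 = 81/160
  d_2[2] = 9/40*1/4 + 21/40*1/4 + 1/4*1/2 = 5/16
d_2 = (0=29/160, 1=81/160, 2=5/16)

Answer: 29/160 81/160 5/16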